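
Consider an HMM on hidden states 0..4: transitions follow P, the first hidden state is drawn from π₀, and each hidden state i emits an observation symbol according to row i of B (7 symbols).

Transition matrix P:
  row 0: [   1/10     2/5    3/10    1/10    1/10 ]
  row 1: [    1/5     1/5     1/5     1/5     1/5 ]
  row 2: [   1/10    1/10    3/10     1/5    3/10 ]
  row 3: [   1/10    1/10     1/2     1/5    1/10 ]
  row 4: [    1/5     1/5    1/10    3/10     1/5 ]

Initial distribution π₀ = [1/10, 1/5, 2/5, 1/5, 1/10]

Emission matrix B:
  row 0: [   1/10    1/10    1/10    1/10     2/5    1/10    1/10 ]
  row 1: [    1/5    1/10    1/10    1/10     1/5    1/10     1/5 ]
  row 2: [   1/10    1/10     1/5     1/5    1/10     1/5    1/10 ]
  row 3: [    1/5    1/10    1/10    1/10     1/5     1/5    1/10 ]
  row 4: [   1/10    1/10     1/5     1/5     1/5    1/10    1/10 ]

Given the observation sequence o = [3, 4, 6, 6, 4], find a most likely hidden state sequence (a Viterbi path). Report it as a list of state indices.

path = [2, 0, 1, 1, 0]

t=0: δ = [1.000e-02, 2.000e-02, 8.000e-02, 2.000e-02, 2.000e-02]  (obs o_0=3)
t=1: δ = [3.200e-03, 1.600e-03, 2.400e-03, 3.200e-03, 4.800e-03]  ψ = [2, 2, 2, 2, 2]  (obs o_1=4)
t=2: δ = [9.600e-05, 2.560e-04, 1.600e-04, 1.440e-04, 9.600e-05]  ψ = [4, 0, 3, 4, 4]  (obs o_2=6)
t=3: δ = [5.120e-06, 1.024e-05, 7.200e-06, 5.120e-06, 5.120e-06]  ψ = [1, 1, 3, 1, 1]  (obs o_3=6)
t=4: δ = [8.192e-07, 4.096e-07, 2.560e-07, 4.096e-07, 4.320e-07]  ψ = [1, 0, 3, 1, 2]  (obs o_4=4)
backtrack: best end state = 0; path = [2, 0, 1, 1, 0]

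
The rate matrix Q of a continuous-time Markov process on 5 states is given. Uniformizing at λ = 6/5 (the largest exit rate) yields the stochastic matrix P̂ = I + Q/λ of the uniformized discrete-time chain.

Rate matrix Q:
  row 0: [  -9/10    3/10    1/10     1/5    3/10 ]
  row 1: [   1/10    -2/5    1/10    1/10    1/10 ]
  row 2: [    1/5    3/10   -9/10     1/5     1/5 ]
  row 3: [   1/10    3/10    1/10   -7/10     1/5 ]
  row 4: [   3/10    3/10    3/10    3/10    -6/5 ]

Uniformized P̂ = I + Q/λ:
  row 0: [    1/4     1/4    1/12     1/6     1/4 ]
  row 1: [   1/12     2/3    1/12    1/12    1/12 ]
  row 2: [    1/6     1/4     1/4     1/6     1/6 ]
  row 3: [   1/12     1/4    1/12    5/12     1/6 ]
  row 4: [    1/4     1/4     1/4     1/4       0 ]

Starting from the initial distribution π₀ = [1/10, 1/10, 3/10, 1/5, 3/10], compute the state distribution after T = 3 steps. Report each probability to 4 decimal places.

t=0: π = [0.1000, 0.1000, 0.3000, 0.2000, 0.3000]
t=1: π = [0.1750, 0.2917, 0.1833, 0.2333, 0.1167]
t=2: π = [0.1472, 0.3715, 0.1333, 0.2104, 0.1375]
t=3: π = [0.1419, 0.4048, 0.1285, 0.1998, 0.1251]

π = [0.1419, 0.4048, 0.1285, 0.1998, 0.1251]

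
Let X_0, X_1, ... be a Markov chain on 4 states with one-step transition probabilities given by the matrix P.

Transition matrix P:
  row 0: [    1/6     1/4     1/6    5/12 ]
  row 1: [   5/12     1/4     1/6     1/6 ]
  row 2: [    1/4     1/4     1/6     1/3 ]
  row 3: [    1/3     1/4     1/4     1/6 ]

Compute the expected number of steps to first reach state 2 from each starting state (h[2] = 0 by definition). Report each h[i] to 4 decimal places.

h = [5.2555, 5.3431, 0.0000, 4.9051]

First-step conditioning: h[2] = 0; for i ≠ 2, h[i] = 1 + Σ_k P[i][k]·h[k].
  h[0] = 1 + 1/6·h[0] + 1/4·h[1] + 5/12·h[3]
  h[1] = 1 + 5/12·h[0] + 1/4·h[1] + 1/6·h[3]
  h[3] = 1 + 1/3·h[0] + 1/4·h[1] + 1/6·h[3]
Solving the 3×3 linear system over states ≠ 2 gives exactly h = [720/137, 732/137, 0, 672/137] (h[2] = 0 is the target).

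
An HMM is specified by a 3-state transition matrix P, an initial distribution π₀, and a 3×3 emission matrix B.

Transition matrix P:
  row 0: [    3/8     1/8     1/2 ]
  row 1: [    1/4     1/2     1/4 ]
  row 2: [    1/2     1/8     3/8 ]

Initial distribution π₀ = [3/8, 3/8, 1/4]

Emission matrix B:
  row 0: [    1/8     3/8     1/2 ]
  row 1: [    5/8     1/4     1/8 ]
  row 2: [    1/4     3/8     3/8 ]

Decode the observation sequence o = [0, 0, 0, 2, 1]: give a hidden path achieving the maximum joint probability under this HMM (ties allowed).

path = [1, 1, 1, 0, 2]

t=0: δ = [4.688e-02, 2.344e-01, 6.250e-02]  (obs o_0=0)
t=1: δ = [7.324e-03, 7.324e-02, 1.465e-02]  ψ = [1, 1, 1]  (obs o_1=0)
t=2: δ = [2.289e-03, 2.289e-02, 4.578e-03]  ψ = [1, 1, 1]  (obs o_2=0)
t=3: δ = [2.861e-03, 1.431e-03, 2.146e-03]  ψ = [1, 1, 1]  (obs o_3=2)
t=4: δ = [4.023e-04, 1.788e-04, 5.364e-04]  ψ = [0, 1, 0]  (obs o_4=1)
backtrack: best end state = 2; path = [1, 1, 1, 0, 2]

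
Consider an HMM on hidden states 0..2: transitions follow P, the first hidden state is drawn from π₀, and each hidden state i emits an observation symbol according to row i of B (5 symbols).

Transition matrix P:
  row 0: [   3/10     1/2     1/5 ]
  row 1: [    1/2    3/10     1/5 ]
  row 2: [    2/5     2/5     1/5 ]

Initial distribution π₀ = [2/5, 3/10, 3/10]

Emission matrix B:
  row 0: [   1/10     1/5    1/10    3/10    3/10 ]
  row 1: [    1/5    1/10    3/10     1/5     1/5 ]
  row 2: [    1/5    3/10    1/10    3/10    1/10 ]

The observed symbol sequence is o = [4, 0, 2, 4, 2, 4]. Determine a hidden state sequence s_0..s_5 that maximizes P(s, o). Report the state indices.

path = [0, 1, 1, 0, 1, 0]

t=0: δ = [1.200e-01, 6.000e-02, 3.000e-02]  (obs o_0=4)
t=1: δ = [3.600e-03, 1.200e-02, 4.800e-03]  ψ = [0, 0, 0]  (obs o_1=0)
t=2: δ = [6.000e-04, 1.080e-03, 2.400e-04]  ψ = [1, 1, 1]  (obs o_2=2)
t=3: δ = [1.620e-04, 6.480e-05, 2.160e-05]  ψ = [1, 1, 1]  (obs o_3=4)
t=4: δ = [4.860e-06, 2.430e-05, 3.240e-06]  ψ = [0, 0, 0]  (obs o_4=2)
t=5: δ = [3.645e-06, 1.458e-06, 4.860e-07]  ψ = [1, 1, 1]  (obs o_5=4)
backtrack: best end state = 0; path = [0, 1, 1, 0, 1, 0]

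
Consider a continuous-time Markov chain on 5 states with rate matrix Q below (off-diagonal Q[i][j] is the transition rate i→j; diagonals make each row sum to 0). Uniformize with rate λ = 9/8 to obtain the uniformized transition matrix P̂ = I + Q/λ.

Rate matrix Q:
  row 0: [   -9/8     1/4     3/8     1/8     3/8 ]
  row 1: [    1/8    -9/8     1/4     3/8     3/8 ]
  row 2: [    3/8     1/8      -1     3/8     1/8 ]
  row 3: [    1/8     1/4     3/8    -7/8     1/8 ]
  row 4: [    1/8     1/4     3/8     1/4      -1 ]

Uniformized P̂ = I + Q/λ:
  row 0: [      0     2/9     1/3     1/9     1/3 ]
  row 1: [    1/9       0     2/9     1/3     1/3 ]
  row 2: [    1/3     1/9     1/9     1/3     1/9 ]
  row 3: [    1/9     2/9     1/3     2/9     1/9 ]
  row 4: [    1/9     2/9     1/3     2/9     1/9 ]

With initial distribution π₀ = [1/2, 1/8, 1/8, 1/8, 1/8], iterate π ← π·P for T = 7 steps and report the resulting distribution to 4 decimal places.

π = [0.1516, 0.1584, 0.2584, 0.2516, 0.1800]

t=0: π = [0.5000, 0.1250, 0.1250, 0.1250, 0.1250]
t=1: π = [0.0833, 0.1806, 0.2917, 0.1944, 0.2500]
t=2: π = [0.1667, 0.1497, 0.2485, 0.2654, 0.1698]
t=3: π = [0.1478, 0.1614, 0.2615, 0.2479, 0.1814]
t=4: π = [0.1528, 0.1573, 0.2573, 0.2528, 0.1798]
t=5: π = [0.1513, 0.1587, 0.2587, 0.2513, 0.1800]
t=6: π = [0.1518, 0.1582, 0.2582, 0.2518, 0.1800]
t=7: π = [0.1516, 0.1584, 0.2584, 0.2516, 0.1800]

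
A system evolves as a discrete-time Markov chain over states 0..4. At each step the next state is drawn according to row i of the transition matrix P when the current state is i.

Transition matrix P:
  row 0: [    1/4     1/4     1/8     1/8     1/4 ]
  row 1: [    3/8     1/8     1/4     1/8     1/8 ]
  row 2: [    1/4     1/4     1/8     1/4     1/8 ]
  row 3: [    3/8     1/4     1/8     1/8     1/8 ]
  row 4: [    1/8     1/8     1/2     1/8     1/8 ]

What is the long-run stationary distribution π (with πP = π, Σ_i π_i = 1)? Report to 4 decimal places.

Balance equations π_j = Σ_i π_i·P[i][j]:
  π_0 = 1/4·π_0 + 3/8·π_1 + 1/4·π_2 + 3/8·π_3 + 1/8·π_4
  π_1 = 1/4·π_0 + 1/8·π_1 + 1/4·π_2 + 1/4·π_3 + 1/8·π_4
  π_2 = 1/8·π_0 + 1/4·π_1 + 1/8·π_2 + 1/8·π_3 + 1/2·π_4
  π_3 = 1/8·π_0 + 1/8·π_1 + 1/4·π_2 + 1/8·π_3 + 1/8·π_4
  normalize: π_0 + π_1 + π_2 + π_3 + π_4 = 1
Solving the linear system gives exactly π = [735/2677, 1095/5354, 563/2677, 405/2677, 853/5354].

π = [0.2746, 0.2045, 0.2103, 0.1513, 0.1593]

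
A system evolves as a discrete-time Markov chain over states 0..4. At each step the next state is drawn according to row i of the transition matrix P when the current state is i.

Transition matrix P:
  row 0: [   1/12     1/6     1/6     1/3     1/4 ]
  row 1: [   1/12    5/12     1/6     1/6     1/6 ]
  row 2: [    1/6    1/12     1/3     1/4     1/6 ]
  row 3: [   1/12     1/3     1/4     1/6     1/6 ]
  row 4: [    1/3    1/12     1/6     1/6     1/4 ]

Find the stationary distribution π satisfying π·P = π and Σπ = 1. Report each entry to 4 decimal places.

Balance equations π_j = Σ_i π_i·P[i][j]:
  π_0 = 1/12·π_0 + 1/12·π_1 + 1/6·π_2 + 1/12·π_3 + 1/3·π_4
  π_1 = 1/6·π_0 + 5/12·π_1 + 1/12·π_2 + 1/3·π_3 + 1/12·π_4
  π_2 = 1/6·π_0 + 1/6·π_1 + 1/3·π_2 + 1/4·π_3 + 1/6·π_4
  π_3 = 1/3·π_0 + 1/6·π_1 + 1/4·π_2 + 1/6·π_3 + 1/6·π_4
  normalize: π_0 + π_1 + π_2 + π_3 + π_4 = 1
Solving the linear system gives exactly π = [2309/15329, 3413/15329, 3388/15329, 3222/15329, 2997/15329].

π = [0.1506, 0.2226, 0.2210, 0.2102, 0.1955]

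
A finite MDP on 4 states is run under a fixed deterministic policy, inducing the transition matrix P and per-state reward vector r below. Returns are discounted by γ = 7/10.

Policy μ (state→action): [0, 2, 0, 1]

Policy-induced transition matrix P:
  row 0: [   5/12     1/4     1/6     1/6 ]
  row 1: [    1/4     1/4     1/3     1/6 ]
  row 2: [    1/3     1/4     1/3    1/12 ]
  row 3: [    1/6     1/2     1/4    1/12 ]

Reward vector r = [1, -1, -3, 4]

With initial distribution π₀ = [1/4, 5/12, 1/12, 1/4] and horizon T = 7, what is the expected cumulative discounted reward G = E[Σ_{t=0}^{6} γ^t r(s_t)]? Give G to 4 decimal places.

t=0: π = [0.2500, 0.4167, 0.0833, 0.2500], E[r] = 0.5833, γ^t·E[r] = 0.583333, running G = 0.583333
t=1: π = [0.2778, 0.3125, 0.2708, 0.1389], E[r] = -0.2917, γ^t·E[r] = -0.204167, running G = 0.379167
t=2: π = [0.3073, 0.2847, 0.2755, 0.1325], E[r] = -0.2737, γ^t·E[r] = -0.134126, running G = 0.245041
t=3: π = [0.3131, 0.2831, 0.2711, 0.1327], E[r] = -0.2526, γ^t·E[r] = -0.086627, running G = 0.158414
t=4: π = [0.3137, 0.2832, 0.2701, 0.1330], E[r] = -0.2476, γ^t·E[r] = -0.059456, running G = 0.098958
t=5: π = [0.3137, 0.2833, 0.2700, 0.1331], E[r] = -0.2471, γ^t·E[r] = -0.041536, running G = 0.057422
t=6: π = [0.3137, 0.2833, 0.2700, 0.1331], E[r] = -0.2471, γ^t·E[r] = -0.029075, running G = 0.028348

G = 0.0283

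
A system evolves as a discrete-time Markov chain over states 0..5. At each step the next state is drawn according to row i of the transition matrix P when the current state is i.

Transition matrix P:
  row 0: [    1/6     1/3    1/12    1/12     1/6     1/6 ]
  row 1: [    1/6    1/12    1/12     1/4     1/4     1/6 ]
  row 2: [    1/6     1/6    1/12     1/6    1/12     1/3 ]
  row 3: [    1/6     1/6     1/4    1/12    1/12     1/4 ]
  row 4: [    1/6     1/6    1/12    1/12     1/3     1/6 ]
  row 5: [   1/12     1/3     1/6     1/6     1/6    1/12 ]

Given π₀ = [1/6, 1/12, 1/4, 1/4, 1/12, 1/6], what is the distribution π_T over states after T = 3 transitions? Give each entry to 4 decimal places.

π = [0.1514, 0.2044, 0.1234, 0.1439, 0.1926, 0.1844]

t=0: π = [0.1667, 0.0833, 0.2500, 0.2500, 0.0833, 0.1667]
t=1: π = [0.1528, 0.2153, 0.1389, 0.1319, 0.1458, 0.2153]
t=2: π = [0.1487, 0.2101, 0.1233, 0.1487, 0.1863, 0.1829]
t=3: π = [0.1514, 0.2044, 0.1234, 0.1439, 0.1926, 0.1844]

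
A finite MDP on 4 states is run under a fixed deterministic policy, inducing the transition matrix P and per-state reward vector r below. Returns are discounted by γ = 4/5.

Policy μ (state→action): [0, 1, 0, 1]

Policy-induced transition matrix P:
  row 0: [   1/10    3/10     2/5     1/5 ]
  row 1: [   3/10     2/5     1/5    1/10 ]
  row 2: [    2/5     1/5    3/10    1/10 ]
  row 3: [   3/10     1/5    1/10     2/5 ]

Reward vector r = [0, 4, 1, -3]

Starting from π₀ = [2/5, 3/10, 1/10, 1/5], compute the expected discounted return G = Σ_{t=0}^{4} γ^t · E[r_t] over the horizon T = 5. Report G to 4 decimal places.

t=0: π = [0.4000, 0.3000, 0.1000, 0.2000], E[r] = 0.7000, γ^t·E[r] = 0.700000, running G = 0.700000
t=1: π = [0.2300, 0.3000, 0.2700, 0.2000], E[r] = 0.8700, γ^t·E[r] = 0.696000, running G = 1.396000
t=2: π = [0.2810, 0.2830, 0.2530, 0.1830], E[r] = 0.8360, γ^t·E[r] = 0.535040, running G = 1.931040
t=3: π = [0.2691, 0.2847, 0.2632, 0.1830], E[r] = 0.8530, γ^t·E[r] = 0.436736, running G = 2.367776
t=4: π = [0.2725, 0.2839, 0.2618, 0.1818], E[r] = 0.8518, γ^t·E[r] = 0.348901, running G = 2.716677

G = 2.7167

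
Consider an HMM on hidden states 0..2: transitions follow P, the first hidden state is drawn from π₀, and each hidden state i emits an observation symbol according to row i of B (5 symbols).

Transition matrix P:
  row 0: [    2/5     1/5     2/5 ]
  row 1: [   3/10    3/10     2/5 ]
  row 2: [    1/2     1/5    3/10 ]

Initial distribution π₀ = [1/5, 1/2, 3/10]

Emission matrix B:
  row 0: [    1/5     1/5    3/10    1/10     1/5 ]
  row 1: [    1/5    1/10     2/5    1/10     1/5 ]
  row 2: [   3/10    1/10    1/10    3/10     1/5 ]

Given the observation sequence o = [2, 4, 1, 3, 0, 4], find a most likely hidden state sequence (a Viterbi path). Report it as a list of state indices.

path = [1, 2, 0, 2, 2, 0]

t=0: δ = [6.000e-02, 2.000e-01, 3.000e-02]  (obs o_0=2)
t=1: δ = [1.200e-02, 1.200e-02, 1.600e-02]  ψ = [1, 1, 1]  (obs o_1=4)
t=2: δ = [1.600e-03, 3.600e-04, 4.800e-04]  ψ = [2, 1, 0]  (obs o_2=1)
t=3: δ = [6.400e-05, 3.200e-05, 1.920e-04]  ψ = [0, 0, 0]  (obs o_3=3)
t=4: δ = [1.920e-05, 7.680e-06, 1.728e-05]  ψ = [2, 2, 2]  (obs o_4=0)
t=5: δ = [1.728e-06, 7.680e-07, 1.536e-06]  ψ = [2, 0, 0]  (obs o_5=4)
backtrack: best end state = 0; path = [1, 2, 0, 2, 2, 0]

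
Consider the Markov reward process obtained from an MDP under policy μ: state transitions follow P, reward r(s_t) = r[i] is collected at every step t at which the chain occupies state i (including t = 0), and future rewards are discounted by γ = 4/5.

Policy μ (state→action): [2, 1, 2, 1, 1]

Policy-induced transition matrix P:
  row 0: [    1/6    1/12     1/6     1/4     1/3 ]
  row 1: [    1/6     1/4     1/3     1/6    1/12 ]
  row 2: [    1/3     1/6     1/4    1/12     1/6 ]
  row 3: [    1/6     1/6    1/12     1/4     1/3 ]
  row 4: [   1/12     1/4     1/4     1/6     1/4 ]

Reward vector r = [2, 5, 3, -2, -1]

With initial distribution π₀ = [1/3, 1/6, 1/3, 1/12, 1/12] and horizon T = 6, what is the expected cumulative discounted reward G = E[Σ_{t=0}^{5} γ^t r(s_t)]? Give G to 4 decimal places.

t=0: π = [0.3333, 0.1667, 0.3333, 0.0833, 0.0833], E[r] = 2.2500, γ^t·E[r] = 2.250000, running G = 2.250000
t=1: π = [0.2153, 0.1597, 0.2222, 0.1736, 0.2292], E[r] = 1.3194, γ^t·E[r] = 1.055556, running G = 3.305556
t=2: π = [0.1846, 0.1811, 0.2164, 0.1806, 0.2373], E[r] = 1.3258, γ^t·E[r] = 0.848519, running G = 4.154074
t=3: π = [0.1830, 0.1861, 0.2196, 0.1791, 0.2322], E[r] = 1.3652, γ^t·E[r] = 0.698988, running G = 4.853062
t=4: π = [0.1839, 0.1863, 0.2204, 0.1785, 0.2308], E[r] = 1.3726, γ^t·E[r] = 0.562219, running G = 5.415281
t=5: π = [0.1842, 0.1861, 0.2204, 0.1785, 0.2308], E[r] = 1.3724, γ^t·E[r] = 0.449697, running G = 5.864977

G = 5.8650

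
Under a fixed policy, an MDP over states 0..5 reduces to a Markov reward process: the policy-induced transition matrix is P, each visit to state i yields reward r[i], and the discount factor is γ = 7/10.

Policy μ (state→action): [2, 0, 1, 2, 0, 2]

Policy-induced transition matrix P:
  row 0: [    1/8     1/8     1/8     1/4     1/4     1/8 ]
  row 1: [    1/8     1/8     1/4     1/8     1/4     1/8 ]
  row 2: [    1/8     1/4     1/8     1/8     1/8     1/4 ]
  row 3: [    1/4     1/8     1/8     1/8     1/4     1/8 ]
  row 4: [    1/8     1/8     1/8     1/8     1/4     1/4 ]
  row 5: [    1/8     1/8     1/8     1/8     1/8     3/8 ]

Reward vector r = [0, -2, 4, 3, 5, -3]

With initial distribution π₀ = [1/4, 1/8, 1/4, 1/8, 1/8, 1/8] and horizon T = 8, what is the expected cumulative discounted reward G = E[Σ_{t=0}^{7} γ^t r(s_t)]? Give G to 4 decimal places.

G = 3.7128

t=0: π = [0.2500, 0.1250, 0.2500, 0.1250, 0.1250, 0.1250], E[r] = 1.3750, γ^t·E[r] = 1.375000, running G = 1.375000
t=1: π = [0.1406, 0.1563, 0.1406, 0.1563, 0.2031, 0.2031], E[r] = 1.1250, γ^t·E[r] = 0.787500, running G = 2.162500
t=2: π = [0.1445, 0.1426, 0.1445, 0.1426, 0.2070, 0.2188], E[r] = 1.0996, γ^t·E[r] = 0.538809, running G = 2.701309
t=3: π = [0.1428, 0.1431, 0.1428, 0.1431, 0.2046, 0.2236], E[r] = 1.0664, γ^t·E[r] = 0.365777, running G = 3.067086
t=4: π = [0.1429, 0.1429, 0.1429, 0.1429, 0.2042, 0.2243], E[r] = 1.0623, γ^t·E[r] = 0.255070, running G = 3.322156
t=5: π = [0.1429, 0.1429, 0.1429, 0.1429, 0.2041, 0.2245], E[r] = 1.0614, γ^t·E[r] = 0.178385, running G = 3.500540
t=6: π = [0.1429, 0.1429, 0.1429, 0.1429, 0.2041, 0.2245], E[r] = 1.0613, γ^t·E[r] = 0.124855, running G = 3.625395
t=7: π = [0.1429, 0.1429, 0.1429, 0.1429, 0.2041, 0.2245], E[r] = 1.0612, γ^t·E[r] = 0.087397, running G = 3.712792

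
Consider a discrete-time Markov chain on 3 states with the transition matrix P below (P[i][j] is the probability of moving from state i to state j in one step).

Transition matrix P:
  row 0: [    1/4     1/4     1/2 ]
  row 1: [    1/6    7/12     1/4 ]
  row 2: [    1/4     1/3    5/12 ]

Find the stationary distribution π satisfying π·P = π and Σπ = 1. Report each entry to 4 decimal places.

Balance equations π_j = Σ_i π_i·P[i][j]:
  π_0 = 1/4·π_0 + 1/6·π_1 + 1/4·π_2
  π_1 = 1/4·π_0 + 7/12·π_1 + 1/3·π_2
  normalize: π_0 + π_1 + π_2 = 1
Solving the linear system gives exactly π = [23/107, 45/107, 39/107].

π = [0.2150, 0.4206, 0.3645]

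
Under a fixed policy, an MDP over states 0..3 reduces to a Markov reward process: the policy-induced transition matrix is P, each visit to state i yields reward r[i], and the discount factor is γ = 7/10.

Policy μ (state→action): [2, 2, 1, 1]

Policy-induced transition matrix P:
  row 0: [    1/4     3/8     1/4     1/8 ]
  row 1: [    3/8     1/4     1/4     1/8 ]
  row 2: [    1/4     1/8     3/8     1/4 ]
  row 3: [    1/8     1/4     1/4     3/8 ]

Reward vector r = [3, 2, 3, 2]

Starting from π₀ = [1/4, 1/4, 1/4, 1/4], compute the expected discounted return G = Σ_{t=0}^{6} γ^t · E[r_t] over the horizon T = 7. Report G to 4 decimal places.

G = 7.7225

t=0: π = [0.2500, 0.2500, 0.2500, 0.2500], E[r] = 2.5000, γ^t·E[r] = 2.500000, running G = 2.500000
t=1: π = [0.2500, 0.2500, 0.2813, 0.2188], E[r] = 2.5313, γ^t·E[r] = 1.771875, running G = 4.271875
t=2: π = [0.2539, 0.2461, 0.2852, 0.2148], E[r] = 2.5391, γ^t·E[r] = 1.244141, running G = 5.516016
t=3: π = [0.2539, 0.2461, 0.2856, 0.2144], E[r] = 2.5396, γ^t·E[r] = 0.871066, running G = 6.387082
t=4: π = [0.2540, 0.2460, 0.2857, 0.2143], E[r] = 2.5397, γ^t·E[r] = 0.609775, running G = 6.996857
t=5: π = [0.2540, 0.2460, 0.2857, 0.2143], E[r] = 2.5397, γ^t·E[r] = 0.426844, running G = 7.423701
t=6: π = [0.2540, 0.2460, 0.2857, 0.2143], E[r] = 2.5397, γ^t·E[r] = 0.298791, running G = 7.722492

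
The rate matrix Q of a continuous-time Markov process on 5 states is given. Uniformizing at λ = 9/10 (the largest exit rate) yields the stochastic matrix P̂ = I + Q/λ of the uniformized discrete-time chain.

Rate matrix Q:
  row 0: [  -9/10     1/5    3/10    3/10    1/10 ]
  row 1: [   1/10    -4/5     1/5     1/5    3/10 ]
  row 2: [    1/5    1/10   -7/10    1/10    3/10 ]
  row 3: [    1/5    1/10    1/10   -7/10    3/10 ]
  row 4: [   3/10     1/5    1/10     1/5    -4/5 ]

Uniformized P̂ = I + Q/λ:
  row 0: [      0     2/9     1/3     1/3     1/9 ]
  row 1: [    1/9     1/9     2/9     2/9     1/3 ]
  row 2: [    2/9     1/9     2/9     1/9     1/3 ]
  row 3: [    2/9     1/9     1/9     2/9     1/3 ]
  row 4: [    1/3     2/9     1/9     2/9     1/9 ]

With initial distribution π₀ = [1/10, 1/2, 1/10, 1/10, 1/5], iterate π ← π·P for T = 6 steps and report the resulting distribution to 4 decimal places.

π = [0.1890, 0.1586, 0.1921, 0.2219, 0.2384]

t=0: π = [0.1000, 0.5000, 0.1000, 0.1000, 0.2000]
t=1: π = [0.1667, 0.1444, 0.2000, 0.2222, 0.2667]
t=2: π = [0.1988, 0.1593, 0.1864, 0.2185, 0.2370]
t=3: π = [0.1867, 0.1595, 0.1937, 0.2236, 0.2365]
t=4: π = [0.1893, 0.1581, 0.1918, 0.2214, 0.2393]
t=5: π = [0.1892, 0.1587, 0.1921, 0.2219, 0.2381]
t=6: π = [0.1890, 0.1586, 0.1921, 0.2219, 0.2384]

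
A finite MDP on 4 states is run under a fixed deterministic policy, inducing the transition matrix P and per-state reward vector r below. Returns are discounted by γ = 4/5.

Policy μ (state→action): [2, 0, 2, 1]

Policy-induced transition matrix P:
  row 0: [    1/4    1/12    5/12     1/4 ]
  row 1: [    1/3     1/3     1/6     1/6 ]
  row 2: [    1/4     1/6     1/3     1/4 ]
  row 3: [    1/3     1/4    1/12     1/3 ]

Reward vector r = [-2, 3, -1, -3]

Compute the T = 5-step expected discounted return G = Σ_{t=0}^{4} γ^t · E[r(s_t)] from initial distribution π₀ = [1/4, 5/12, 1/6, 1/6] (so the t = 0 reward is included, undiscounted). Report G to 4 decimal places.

t=0: π = [0.2500, 0.4167, 0.1667, 0.1667], E[r] = 0.0833, γ^t·E[r] = 0.083333, running G = 0.083333
t=1: π = [0.2986, 0.2292, 0.2431, 0.2292], E[r] = -0.8403, γ^t·E[r] = -0.672222, running G = -0.588889
t=2: π = [0.2882, 0.1991, 0.2627, 0.2500], E[r] = -0.9919, γ^t·E[r] = -0.634815, running G = -1.223704
t=3: π = [0.2874, 0.1967, 0.2617, 0.2542], E[r] = -1.0093, γ^t·E[r] = -0.516741, running G = -1.740444
t=4: π = [0.2876, 0.1967, 0.2609, 0.2548], E[r] = -1.0105, γ^t·E[r] = -0.413883, running G = -2.154328

G = -2.1543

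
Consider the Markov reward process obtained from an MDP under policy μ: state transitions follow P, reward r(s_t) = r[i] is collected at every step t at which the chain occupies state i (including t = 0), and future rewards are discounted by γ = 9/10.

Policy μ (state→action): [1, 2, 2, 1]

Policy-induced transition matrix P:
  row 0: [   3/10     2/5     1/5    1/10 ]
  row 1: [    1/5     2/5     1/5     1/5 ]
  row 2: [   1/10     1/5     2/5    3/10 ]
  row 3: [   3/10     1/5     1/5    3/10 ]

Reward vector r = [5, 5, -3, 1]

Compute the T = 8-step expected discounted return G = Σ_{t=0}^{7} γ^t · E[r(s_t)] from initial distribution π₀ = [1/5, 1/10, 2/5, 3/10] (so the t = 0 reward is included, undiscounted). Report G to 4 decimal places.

G = 10.0719

t=0: π = [0.2000, 0.1000, 0.4000, 0.3000], E[r] = 0.6000, γ^t·E[r] = 0.600000, running G = 0.600000
t=1: π = [0.2100, 0.2600, 0.2800, 0.2500], E[r] = 1.7600, γ^t·E[r] = 1.584000, running G = 2.184000
t=2: π = [0.2180, 0.2940, 0.2560, 0.2320], E[r] = 2.0240, γ^t·E[r] = 1.639440, running G = 3.823440
t=3: π = [0.2194, 0.3024, 0.2512, 0.2270], E[r] = 2.0824, γ^t·E[r] = 1.518070, running G = 5.341510
t=4: π = [0.2195, 0.3044, 0.2502, 0.2259], E[r] = 2.0946, γ^t·E[r] = 1.374241, running G = 6.715750
t=5: π = [0.2195, 0.3048, 0.2500, 0.2257], E[r] = 2.0970, γ^t·E[r] = 1.238243, running G = 7.953994
t=6: π = [0.2195, 0.3049, 0.2500, 0.2256], E[r] = 2.0974, γ^t·E[r] = 1.114669, running G = 9.068663
t=7: π = [0.2195, 0.3049, 0.2500, 0.2256], E[r] = 2.0975, γ^t·E[r] = 1.003246, running G = 10.071909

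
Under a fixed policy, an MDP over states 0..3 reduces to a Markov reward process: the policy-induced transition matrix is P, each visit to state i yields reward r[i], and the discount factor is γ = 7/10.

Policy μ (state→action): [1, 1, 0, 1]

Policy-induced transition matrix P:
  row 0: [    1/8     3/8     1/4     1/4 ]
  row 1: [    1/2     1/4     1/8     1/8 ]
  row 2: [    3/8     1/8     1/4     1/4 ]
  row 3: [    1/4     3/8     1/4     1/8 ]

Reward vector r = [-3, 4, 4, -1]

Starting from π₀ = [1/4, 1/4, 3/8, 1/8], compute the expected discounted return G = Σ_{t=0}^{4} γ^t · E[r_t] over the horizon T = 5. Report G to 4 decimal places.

t=0: π = [0.2500, 0.2500, 0.3750, 0.1250], E[r] = 1.6250, γ^t·E[r] = 1.625000, running G = 1.625000
t=1: π = [0.3281, 0.2500, 0.2188, 0.2031], E[r] = 0.6875, γ^t·E[r] = 0.481250, running G = 2.106250
t=2: π = [0.2988, 0.2891, 0.2188, 0.1934], E[r] = 0.9414, γ^t·E[r] = 0.461289, running G = 2.567539
t=3: π = [0.3123, 0.2842, 0.2139, 0.1897], E[r] = 0.8657, γ^t·E[r] = 0.296943, running G = 2.864482
t=4: π = [0.3087, 0.2860, 0.2145, 0.1908], E[r] = 0.8849, γ^t·E[r] = 0.212476, running G = 3.076958

G = 3.0770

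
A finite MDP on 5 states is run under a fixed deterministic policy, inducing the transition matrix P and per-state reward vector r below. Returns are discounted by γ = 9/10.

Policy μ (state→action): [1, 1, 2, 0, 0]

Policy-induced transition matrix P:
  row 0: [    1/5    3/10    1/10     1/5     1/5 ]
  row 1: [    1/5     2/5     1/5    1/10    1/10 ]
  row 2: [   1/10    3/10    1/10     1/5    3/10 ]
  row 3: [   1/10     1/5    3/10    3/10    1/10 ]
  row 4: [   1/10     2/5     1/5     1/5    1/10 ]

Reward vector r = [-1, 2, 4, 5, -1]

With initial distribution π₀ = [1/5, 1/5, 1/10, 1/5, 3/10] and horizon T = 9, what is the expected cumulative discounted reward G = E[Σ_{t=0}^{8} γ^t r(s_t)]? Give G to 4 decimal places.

G = 11.8078

t=0: π = [0.2000, 0.2000, 0.1000, 0.2000, 0.3000], E[r] = 1.3000, γ^t·E[r] = 1.300000, running G = 1.300000
t=1: π = [0.1400, 0.3300, 0.1900, 0.2000, 0.1400], E[r] = 2.1400, γ^t·E[r] = 1.926000, running G = 3.226000
t=2: π = [0.1470, 0.3270, 0.1870, 0.1870, 0.1520], E[r] = 2.0380, γ^t·E[r] = 1.650780, running G = 4.876780
t=3: π = [0.1474, 0.3292, 0.1853, 0.1860, 0.1521], E[r] = 2.0301, γ^t·E[r] = 1.479943, running G = 6.356723
t=4: π = [0.1477, 0.3295, 0.1853, 0.1857, 0.1518], E[r] = 2.0293, γ^t·E[r] = 1.331437, running G = 7.688160
t=5: π = [0.1477, 0.3296, 0.1853, 0.1856, 0.1518], E[r] = 2.0287, γ^t·E[r] = 1.197945, running G = 8.886105
t=6: π = [0.1477, 0.3296, 0.1853, 0.1856, 0.1518], E[r] = 2.0287, γ^t·E[r] = 1.078123, running G = 9.964227
t=7: π = [0.1477, 0.3296, 0.1853, 0.1856, 0.1518], E[r] = 2.0287, γ^t·E[r] = 0.970303, running G = 10.934530
t=8: π = [0.1477, 0.3296, 0.1853, 0.1856, 0.1518], E[r] = 2.0287, γ^t·E[r] = 0.873272, running G = 11.807802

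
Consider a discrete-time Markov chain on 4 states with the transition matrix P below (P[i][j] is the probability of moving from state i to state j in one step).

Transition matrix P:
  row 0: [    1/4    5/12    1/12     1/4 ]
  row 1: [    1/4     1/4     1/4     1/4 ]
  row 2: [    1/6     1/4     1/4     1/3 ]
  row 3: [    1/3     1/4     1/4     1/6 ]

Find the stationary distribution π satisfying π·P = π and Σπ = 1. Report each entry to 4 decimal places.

π = [0.2532, 0.2922, 0.2078, 0.2468]

Balance equations π_j = Σ_i π_i·P[i][j]:
  π_0 = 1/4·π_0 + 1/4·π_1 + 1/6·π_2 + 1/3·π_3
  π_1 = 5/12·π_0 + 1/4·π_1 + 1/4·π_2 + 1/4·π_3
  π_2 = 1/12·π_0 + 1/4·π_1 + 1/4·π_2 + 1/4·π_3
  normalize: π_0 + π_1 + π_2 + π_3 = 1
Solving the linear system gives exactly π = [39/154, 45/154, 16/77, 19/77].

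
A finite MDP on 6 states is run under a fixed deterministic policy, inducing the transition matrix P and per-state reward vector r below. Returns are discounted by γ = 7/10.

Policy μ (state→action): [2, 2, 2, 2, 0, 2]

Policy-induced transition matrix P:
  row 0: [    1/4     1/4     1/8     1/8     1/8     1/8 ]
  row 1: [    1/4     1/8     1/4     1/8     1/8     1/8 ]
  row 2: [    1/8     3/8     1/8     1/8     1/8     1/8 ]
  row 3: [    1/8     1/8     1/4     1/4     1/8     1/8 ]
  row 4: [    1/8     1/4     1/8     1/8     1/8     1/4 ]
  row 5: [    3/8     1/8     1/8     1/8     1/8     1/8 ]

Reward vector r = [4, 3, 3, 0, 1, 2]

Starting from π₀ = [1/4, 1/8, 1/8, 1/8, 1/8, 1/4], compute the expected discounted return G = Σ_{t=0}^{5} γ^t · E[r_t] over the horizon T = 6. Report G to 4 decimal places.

G = 7.0428

t=0: π = [0.2500, 0.1250, 0.1250, 0.1250, 0.1250, 0.2500], E[r] = 2.3750, γ^t·E[r] = 2.375000, running G = 2.375000
t=1: π = [0.2344, 0.2031, 0.1563, 0.1406, 0.1250, 0.1406], E[r] = 2.4219, γ^t·E[r] = 1.695313, running G = 4.070313
t=2: π = [0.2148, 0.2090, 0.1680, 0.1426, 0.1250, 0.1406], E[r] = 2.3965, γ^t·E[r] = 1.174277, running G = 5.244590
t=3: π = [0.2131, 0.2095, 0.1689, 0.1428, 0.1250, 0.1406], E[r] = 2.3940, γ^t·E[r] = 0.821157, running G = 6.065747
t=4: π = [0.2130, 0.2095, 0.1690, 0.1429, 0.1250, 0.1406], E[r] = 2.3938, γ^t·E[r] = 0.574751, running G = 6.640498
t=5: π = [0.2130, 0.2095, 0.1690, 0.1429, 0.1250, 0.1406], E[r] = 2.3938, γ^t·E[r] = 0.402321, running G = 7.042819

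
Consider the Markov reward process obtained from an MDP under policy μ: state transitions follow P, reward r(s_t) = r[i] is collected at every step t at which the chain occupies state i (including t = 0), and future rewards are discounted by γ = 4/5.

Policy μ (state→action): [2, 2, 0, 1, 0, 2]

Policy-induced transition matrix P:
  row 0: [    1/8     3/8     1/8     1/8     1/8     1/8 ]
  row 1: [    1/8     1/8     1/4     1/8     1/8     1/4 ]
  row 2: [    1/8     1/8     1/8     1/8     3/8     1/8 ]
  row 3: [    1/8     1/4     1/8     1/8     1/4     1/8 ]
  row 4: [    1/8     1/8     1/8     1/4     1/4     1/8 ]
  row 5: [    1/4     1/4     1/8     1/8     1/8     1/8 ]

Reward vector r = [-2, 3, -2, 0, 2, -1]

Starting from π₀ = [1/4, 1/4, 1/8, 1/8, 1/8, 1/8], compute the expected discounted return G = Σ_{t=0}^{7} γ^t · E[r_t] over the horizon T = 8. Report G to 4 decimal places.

G = 0.9840

t=0: π = [0.2500, 0.2500, 0.1250, 0.1250, 0.1250, 0.1250], E[r] = 0.1250, γ^t·E[r] = 0.125000, running G = 0.125000
t=1: π = [0.1406, 0.2188, 0.1563, 0.1406, 0.1875, 0.1563], E[r] = 0.2813, γ^t·E[r] = 0.225000, running G = 0.350000
t=2: π = [0.1445, 0.1973, 0.1523, 0.1484, 0.2051, 0.1523], E[r] = 0.2559, γ^t·E[r] = 0.163750, running G = 0.513750
t=3: π = [0.1440, 0.1987, 0.1497, 0.1506, 0.2073, 0.1497], E[r] = 0.2737, γ^t·E[r] = 0.140125, running G = 0.653875
t=4: π = [0.1437, 0.1985, 0.1498, 0.1509, 0.2072, 0.1498], E[r] = 0.2730, γ^t·E[r] = 0.111825, running G = 0.765700
t=5: π = [0.1437, 0.1985, 0.1498, 0.1509, 0.2072, 0.1498], E[r] = 0.2731, γ^t·E[r] = 0.089484, running G = 0.855184
t=6: π = [0.1437, 0.1985, 0.1498, 0.1509, 0.2072, 0.1498], E[r] = 0.2731, γ^t·E[r] = 0.071592, running G = 0.926776
t=7: π = [0.1437, 0.1985, 0.1498, 0.1509, 0.2072, 0.1498], E[r] = 0.2731, γ^t·E[r] = 0.057274, running G = 0.984050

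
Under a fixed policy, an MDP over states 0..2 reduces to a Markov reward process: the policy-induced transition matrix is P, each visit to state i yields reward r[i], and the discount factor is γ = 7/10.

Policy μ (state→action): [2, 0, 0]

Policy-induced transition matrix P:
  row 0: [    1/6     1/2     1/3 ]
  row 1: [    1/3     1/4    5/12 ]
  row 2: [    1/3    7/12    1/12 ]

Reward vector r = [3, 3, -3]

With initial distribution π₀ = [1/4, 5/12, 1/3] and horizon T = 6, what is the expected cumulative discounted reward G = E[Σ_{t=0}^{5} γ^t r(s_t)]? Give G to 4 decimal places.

G = 3.4267

t=0: π = [0.2500, 0.4167, 0.3333], E[r] = 1.0000, γ^t·E[r] = 1.000000, running G = 1.000000
t=1: π = [0.2917, 0.4236, 0.2847], E[r] = 1.2917, γ^t·E[r] = 0.904167, running G = 1.904167
t=2: π = [0.2847, 0.4178, 0.2975], E[r] = 1.2153, γ^t·E[r] = 0.595486, running G = 2.499653
t=3: π = [0.2859, 0.4203, 0.2938], E[r] = 1.2373, γ^t·E[r] = 0.424383, running G = 2.924036
t=4: π = [0.2857, 0.4194, 0.2949], E[r] = 1.2305, γ^t·E[r] = 0.295447, running G = 3.219483
t=5: π = [0.2857, 0.4197, 0.2946], E[r] = 1.2327, γ^t·E[r] = 0.207175, running G = 3.426658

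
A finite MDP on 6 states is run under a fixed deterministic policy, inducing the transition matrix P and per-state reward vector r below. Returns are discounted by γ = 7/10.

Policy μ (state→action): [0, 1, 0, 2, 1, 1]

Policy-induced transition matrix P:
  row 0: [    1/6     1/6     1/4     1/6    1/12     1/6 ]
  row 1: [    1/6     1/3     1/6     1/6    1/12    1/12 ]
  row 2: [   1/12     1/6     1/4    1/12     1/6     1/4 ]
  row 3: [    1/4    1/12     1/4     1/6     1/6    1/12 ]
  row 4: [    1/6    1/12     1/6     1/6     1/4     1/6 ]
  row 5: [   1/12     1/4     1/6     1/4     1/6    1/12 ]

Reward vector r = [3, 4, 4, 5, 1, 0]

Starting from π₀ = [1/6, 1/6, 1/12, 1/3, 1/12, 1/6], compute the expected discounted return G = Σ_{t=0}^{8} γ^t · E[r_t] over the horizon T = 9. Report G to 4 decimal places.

t=0: π = [0.1667, 0.1667, 0.0833, 0.3333, 0.0833, 0.1667], E[r] = 3.2500, γ^t·E[r] = 3.250000, running G = 3.250000
t=1: π = [0.1736, 0.1736, 0.2153, 0.1736, 0.1458, 0.1181], E[r] = 3.0903, γ^t·E[r] = 2.163194, running G = 5.413194
t=2: π = [0.1534, 0.1788, 0.2135, 0.1586, 0.1499, 0.1458], E[r] = 2.9722, γ^t·E[r] = 1.456389, running G = 6.869583
t=3: π = [0.1499, 0.1829, 0.2105, 0.1610, 0.1515, 0.1442], E[r] = 2.9799, γ^t·E[r] = 1.022102, running G = 7.891686
t=4: π = [0.1505, 0.1831, 0.2101, 0.1611, 0.1516, 0.1435], E[r] = 2.9819, γ^t·E[r] = 0.715942, running G = 8.607628
t=5: π = [0.1506, 0.1831, 0.2101, 0.1611, 0.1515, 0.1435], E[r] = 2.9819, γ^t·E[r] = 0.501170, running G = 9.108798
t=6: π = [0.1506, 0.1831, 0.2102, 0.1611, 0.1515, 0.1435], E[r] = 2.9819, γ^t·E[r] = 0.350819, running G = 9.459617
t=7: π = [0.1506, 0.1831, 0.2102, 0.1611, 0.1515, 0.1435], E[r] = 2.9819, γ^t·E[r] = 0.245574, running G = 9.705191
t=8: π = [0.1506, 0.1831, 0.2102, 0.1611, 0.1515, 0.1435], E[r] = 2.9819, γ^t·E[r] = 0.171902, running G = 9.877092

G = 9.8771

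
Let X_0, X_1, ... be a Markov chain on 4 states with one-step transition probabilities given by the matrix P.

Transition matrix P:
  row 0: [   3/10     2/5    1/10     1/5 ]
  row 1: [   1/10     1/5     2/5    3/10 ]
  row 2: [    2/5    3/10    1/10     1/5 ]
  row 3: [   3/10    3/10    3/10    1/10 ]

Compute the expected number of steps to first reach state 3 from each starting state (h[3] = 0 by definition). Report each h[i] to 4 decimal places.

First-step conditioning: h[3] = 0; for i ≠ 3, h[i] = 1 + Σ_k P[i][k]·h[k].
  h[0] = 1 + 3/10·h[0] + 2/5·h[1] + 1/10·h[2]
  h[1] = 1 + 1/10·h[0] + 1/5·h[1] + 2/5·h[2]
  h[2] = 1 + 2/5·h[0] + 3/10·h[1] + 1/10·h[2]
Solving the 3×3 linear system over states ≠ 3 gives exactly h = [82/19, 226/57, 248/57, 0] (h[3] = 0 is the target).

h = [4.3158, 3.9649, 4.3509, 0.0000]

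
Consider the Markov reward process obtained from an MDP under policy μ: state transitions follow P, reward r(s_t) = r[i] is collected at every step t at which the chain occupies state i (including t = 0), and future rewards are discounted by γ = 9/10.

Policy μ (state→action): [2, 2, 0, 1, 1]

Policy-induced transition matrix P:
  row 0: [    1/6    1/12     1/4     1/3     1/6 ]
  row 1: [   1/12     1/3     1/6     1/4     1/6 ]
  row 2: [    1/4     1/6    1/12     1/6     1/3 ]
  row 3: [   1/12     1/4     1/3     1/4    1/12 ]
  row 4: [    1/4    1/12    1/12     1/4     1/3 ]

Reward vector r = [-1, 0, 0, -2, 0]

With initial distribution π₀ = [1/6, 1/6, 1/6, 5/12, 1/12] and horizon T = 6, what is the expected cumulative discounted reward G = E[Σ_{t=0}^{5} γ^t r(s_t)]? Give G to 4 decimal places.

t=0: π = [0.1667, 0.1667, 0.1667, 0.4167, 0.0833], E[r] = -1.0000, γ^t·E[r] = -1.000000, running G = -1.000000
t=1: π = [0.1389, 0.2083, 0.2292, 0.2500, 0.1736], E[r] = -0.6389, γ^t·E[r] = -0.575000, running G = -1.575000
t=2: π = [0.1620, 0.1962, 0.1863, 0.2425, 0.2130], E[r] = -0.6470, γ^t·E[r] = -0.524063, running G = -2.099063
t=3: π = [0.1634, 0.1883, 0.1873, 0.2480, 0.2130], E[r] = -0.6593, γ^t·E[r] = -0.480656, running G = -2.579719
t=4: π = [0.1637, 0.1874, 0.1883, 0.2480, 0.2127], E[r] = -0.6597, γ^t·E[r] = -0.432817, running G = -3.012536
t=5: π = [0.1638, 0.1872, 0.1882, 0.2480, 0.2128], E[r] = -0.6597, γ^t·E[r] = -0.389549, running G = -3.402085

G = -3.4021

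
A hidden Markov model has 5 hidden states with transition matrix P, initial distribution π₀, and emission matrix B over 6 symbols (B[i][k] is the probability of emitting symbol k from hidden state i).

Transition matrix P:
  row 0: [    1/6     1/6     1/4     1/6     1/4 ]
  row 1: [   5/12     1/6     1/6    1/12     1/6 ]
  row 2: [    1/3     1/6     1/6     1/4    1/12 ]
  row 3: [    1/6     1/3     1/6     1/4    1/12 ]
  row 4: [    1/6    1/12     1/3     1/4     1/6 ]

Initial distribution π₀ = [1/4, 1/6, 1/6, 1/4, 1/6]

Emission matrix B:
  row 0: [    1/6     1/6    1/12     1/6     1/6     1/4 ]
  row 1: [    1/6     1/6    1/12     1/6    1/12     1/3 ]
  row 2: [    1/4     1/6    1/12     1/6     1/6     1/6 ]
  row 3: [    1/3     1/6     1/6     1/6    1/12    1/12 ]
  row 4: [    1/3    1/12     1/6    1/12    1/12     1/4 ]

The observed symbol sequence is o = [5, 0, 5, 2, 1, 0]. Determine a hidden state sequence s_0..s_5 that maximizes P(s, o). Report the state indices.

t=0: δ = [6.250e-02, 5.556e-02, 2.778e-02, 2.083e-02, 4.167e-02]  (obs o_0=5)
t=1: δ = [3.858e-03, 1.736e-03, 3.906e-03, 3.472e-03, 5.208e-03]  ψ = [1, 0, 0, 0, 0]  (obs o_1=0)
t=2: δ = [3.255e-04, 3.858e-04, 2.894e-04, 1.085e-04, 2.411e-04]  ψ = [2, 3, 4, 4, 0]  (obs o_2=5)
t=3: δ = [1.340e-05, 5.358e-06, 6.782e-06, 1.206e-05, 1.356e-05]  ψ = [1, 1, 0, 2, 0]  (obs o_3=2)
t=4: δ = [3.768e-07, 6.698e-07, 7.535e-07, 5.651e-07, 2.791e-07]  ψ = [2, 3, 4, 4, 0]  (obs o_4=1)
t=5: δ = [4.651e-08, 3.140e-08, 3.140e-08, 6.279e-08, 3.721e-08]  ψ = [1, 3, 2, 2, 1]  (obs o_5=0)
backtrack: best end state = 3; path = [0, 2, 0, 4, 2, 3]

path = [0, 2, 0, 4, 2, 3]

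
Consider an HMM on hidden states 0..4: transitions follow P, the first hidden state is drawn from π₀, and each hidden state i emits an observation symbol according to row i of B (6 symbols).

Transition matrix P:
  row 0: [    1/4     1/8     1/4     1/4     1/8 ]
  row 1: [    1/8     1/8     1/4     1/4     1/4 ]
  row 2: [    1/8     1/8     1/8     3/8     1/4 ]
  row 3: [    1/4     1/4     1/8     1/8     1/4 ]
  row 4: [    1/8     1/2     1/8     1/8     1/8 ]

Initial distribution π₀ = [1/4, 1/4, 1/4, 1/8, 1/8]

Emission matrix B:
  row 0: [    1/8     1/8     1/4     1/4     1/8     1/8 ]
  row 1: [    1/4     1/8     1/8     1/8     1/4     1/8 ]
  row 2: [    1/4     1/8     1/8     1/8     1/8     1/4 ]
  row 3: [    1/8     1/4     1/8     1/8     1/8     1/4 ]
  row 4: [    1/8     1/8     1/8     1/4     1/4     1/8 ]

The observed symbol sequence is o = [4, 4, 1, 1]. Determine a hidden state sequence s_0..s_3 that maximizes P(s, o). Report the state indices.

path = [1, 4, 1, 3]

t=0: δ = [3.125e-02, 6.250e-02, 3.125e-02, 1.562e-02, 3.125e-02]  (obs o_0=4)
t=1: δ = [9.766e-04, 3.906e-03, 1.953e-03, 1.953e-03, 3.906e-03]  ψ = [0, 4, 1, 1, 1]  (obs o_1=4)
t=2: δ = [6.104e-05, 2.441e-04, 1.221e-04, 2.441e-04, 1.221e-04]  ψ = [1, 4, 1, 1, 1]  (obs o_2=1)
t=3: δ = [7.629e-06, 7.629e-06, 7.629e-06, 1.526e-05, 7.629e-06]  ψ = [3, 3, 1, 1, 1]  (obs o_3=1)
backtrack: best end state = 3; path = [1, 4, 1, 3]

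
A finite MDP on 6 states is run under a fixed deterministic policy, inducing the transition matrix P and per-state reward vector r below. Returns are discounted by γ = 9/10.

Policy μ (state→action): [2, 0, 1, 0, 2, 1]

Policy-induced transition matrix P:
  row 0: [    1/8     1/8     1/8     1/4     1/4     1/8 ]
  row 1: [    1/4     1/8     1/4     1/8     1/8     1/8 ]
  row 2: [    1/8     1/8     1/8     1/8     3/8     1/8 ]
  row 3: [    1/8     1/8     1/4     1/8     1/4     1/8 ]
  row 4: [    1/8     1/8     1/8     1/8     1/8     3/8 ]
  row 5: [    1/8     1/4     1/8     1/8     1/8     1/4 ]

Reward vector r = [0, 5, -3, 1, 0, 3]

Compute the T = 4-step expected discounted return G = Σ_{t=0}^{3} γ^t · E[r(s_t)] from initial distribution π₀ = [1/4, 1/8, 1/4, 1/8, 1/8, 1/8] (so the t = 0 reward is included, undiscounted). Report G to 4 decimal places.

t=0: π = [0.2500, 0.1250, 0.2500, 0.1250, 0.1250, 0.1250], E[r] = 0.3750, γ^t·E[r] = 0.375000, running G = 0.375000
t=1: π = [0.1406, 0.1406, 0.1563, 0.1563, 0.2344, 0.1719], E[r] = 0.9063, γ^t·E[r] = 0.815625, running G = 1.190625
t=2: π = [0.1426, 0.1465, 0.1621, 0.1426, 0.2012, 0.2051], E[r] = 1.0039, γ^t·E[r] = 0.813164, running G = 2.003789
t=3: π = [0.1433, 0.1506, 0.1611, 0.1428, 0.2012, 0.2009], E[r] = 1.0154, γ^t·E[r] = 0.740213, running G = 2.744002

G = 2.7440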